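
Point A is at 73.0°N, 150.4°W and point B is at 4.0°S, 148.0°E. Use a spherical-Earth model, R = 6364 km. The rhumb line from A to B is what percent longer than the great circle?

2.1%

Great circle: σ = 1.4987 rad → d_gc = Rσ = 9537.9 km
Rhumb: Δφ = -1.3439, Δλ = -1.0751, Δψ = -1.9707, q = Δφ/Δψ = 0.6820 → d_rh = R√(Δφ²+q²Δλ²) = 9742.6 km
Excess = (9742.6 − 9537.9) / 9537.9 = 204.7 / 9537.9 = 2.146% ≈ 2.1%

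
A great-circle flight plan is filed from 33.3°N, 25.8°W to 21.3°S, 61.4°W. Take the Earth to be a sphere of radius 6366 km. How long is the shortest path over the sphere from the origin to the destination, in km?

7144 km

Haversine: a = sin²(Δφ/2)+cos φ₁ cos φ₂ sin²(Δλ/2) = 0.28313;  σ = 2·atan2(√a,√(1−a))
σ = 64.295° → d = Rσ = 6366·1.12216 = 7144 km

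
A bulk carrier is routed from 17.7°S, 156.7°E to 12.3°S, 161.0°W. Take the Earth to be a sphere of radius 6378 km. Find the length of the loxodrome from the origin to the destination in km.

Rhumb course C = atan2(Δλ, Δψ) with Δψ = ln[tan(π/4+φ₂/2)/tan(π/4+φ₁/2)] = +0.0976, Δλ = +0.7383 → C = 82.47°
d = R·|Δφ| / |cos C| = 6378·0.09425 / 0.13108 = 4586 km

4586 km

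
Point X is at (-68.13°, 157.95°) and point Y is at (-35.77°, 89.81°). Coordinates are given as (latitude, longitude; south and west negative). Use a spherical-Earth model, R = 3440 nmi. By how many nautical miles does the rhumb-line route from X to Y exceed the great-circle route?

Great circle: cos σ = sin φ₁ sin φ₂ + cos φ₁ cos φ₂ cos Δλ,  σ = 0.8566 rad → d_gc = 2946.8 nmi
Rhumb line: Δψ = +0.9747, q = Δφ/Δψ = 0.5795, d_rh = R√(Δφ²+q²Δλ²) = 3065.0 nmi
Excess = 3065.0 − 2946.8 = 118.2 ≈ 118 nmi

118 nmi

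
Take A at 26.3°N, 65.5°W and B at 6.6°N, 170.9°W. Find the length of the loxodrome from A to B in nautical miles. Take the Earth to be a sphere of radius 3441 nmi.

6150 nmi

Δψ = ln[tan(π/4+φ₂/2)/tan(π/4+φ₁/2)] = -0.3606;  Δφ = -0.3438 rad,  Δλ = -1.8396 rad
q = Δφ/Δψ = 0.9535
d = R·√(Δφ² + q²Δλ²) = 3441·1.78741 = 6150 nmi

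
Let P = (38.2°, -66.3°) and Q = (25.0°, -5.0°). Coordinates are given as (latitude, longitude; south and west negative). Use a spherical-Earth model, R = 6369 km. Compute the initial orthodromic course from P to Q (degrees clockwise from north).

85.5°

N = sin Δλ·cos φ₂ = +0.7950;  D = cos φ₁ sin φ₂ − sin φ₁ cos φ₂ cos Δλ = +0.0630
initial course = atan2(N, D) = 85.47°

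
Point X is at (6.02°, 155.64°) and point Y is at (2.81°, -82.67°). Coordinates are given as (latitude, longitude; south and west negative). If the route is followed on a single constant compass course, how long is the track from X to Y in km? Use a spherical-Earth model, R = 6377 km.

Δψ = ln[tan(π/4+φ₂/2)/tan(π/4+φ₁/2)] = -0.0562;  Δφ = -0.0560 rad,  Δλ = +2.1239 rad
q = Δφ/Δψ = 0.9969
d = R·√(Δφ² + q²Δλ²) = 6377·2.11805 = 13507 km

13507 km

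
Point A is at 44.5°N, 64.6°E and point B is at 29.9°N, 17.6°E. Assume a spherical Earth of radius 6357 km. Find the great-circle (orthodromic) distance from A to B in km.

cos σ = sin φ₁ sin φ₂ + cos φ₁ cos φ₂ cos Δλ
      = sin(44.50°)sin(29.90°) + cos(44.50°)cos(29.90°)cos(-47.00°) = 0.7711
σ = 39.549° → d = Rσ = 6357·0.69025 = 4388 km

4388 km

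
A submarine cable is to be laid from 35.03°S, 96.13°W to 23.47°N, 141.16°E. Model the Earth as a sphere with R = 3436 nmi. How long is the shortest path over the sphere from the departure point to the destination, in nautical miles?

Haversine: a = sin²(Δφ/2)+cos φ₁ cos φ₂ sin²(Δλ/2) = 0.81725;  σ = 2·atan2(√a,√(1−a))
σ = 129.383° → d = Rσ = 3436·2.25815 = 7759 nmi

7759 nmi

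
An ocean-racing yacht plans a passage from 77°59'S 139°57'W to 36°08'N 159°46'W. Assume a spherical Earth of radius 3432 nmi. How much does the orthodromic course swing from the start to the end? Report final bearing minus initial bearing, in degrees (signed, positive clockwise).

+13.1°

At departure: θ₁ = atan2(sin Δλ cos φ₂, cos φ₁ sin φ₂ − sin φ₁ cos φ₂ cos Δλ) = 342.45°
At arrival: θ₂ = atan2(sin Δλ cos φ₁, −cos φ₂ sin φ₁ + sin φ₂ cos φ₁ cos Δλ) = 355.54°
Δθ = θ₂ − θ₁ = +13.1°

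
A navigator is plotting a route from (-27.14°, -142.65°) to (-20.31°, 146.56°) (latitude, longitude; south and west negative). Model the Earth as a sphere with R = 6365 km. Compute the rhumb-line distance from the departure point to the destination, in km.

7233 km

Δψ = ln[tan(π/4+φ₂/2)/tan(π/4+φ₁/2)] = +0.1303;  Δφ = +0.1192 rad,  Δλ = -1.2355 rad
q = Δφ/Δψ = 0.9147
d = R·√(Δφ² + q²Δλ²) = 6365·1.13644 = 7233 km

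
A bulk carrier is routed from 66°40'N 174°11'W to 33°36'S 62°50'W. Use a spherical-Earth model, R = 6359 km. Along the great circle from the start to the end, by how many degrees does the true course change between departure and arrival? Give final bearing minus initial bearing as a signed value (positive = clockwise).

+66.1°

At departure: θ₁ = atan2(sin Δλ cos φ₂, cos φ₁ sin φ₂ − sin φ₁ cos φ₂ cos Δλ) = 85.63°
At arrival: θ₂ = atan2(sin Δλ cos φ₁, −cos φ₂ sin φ₁ + sin φ₂ cos φ₁ cos Δλ) = 151.70°
Δθ = θ₂ − θ₁ = +66.1°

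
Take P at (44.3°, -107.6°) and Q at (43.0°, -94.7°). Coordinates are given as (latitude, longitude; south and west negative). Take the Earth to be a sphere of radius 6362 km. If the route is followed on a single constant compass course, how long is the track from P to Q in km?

1046 km

Δψ = ln[tan(π/4+φ₂/2)/tan(π/4+φ₁/2)] = -0.0314;  Δφ = -0.0227 rad,  Δλ = +0.2251 rad
q = Δφ/Δψ = 0.7235
d = R·√(Δφ² + q²Δλ²) = 6362·0.16447 = 1046 km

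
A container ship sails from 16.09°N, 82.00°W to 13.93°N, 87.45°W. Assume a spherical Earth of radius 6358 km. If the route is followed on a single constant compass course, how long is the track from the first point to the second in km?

631 km

Δψ = ln[tan(π/4+φ₂/2)/tan(π/4+φ₁/2)] = -0.0390;  Δφ = -0.0377 rad,  Δλ = -0.0951 rad
q = Δφ/Δψ = 0.9658
d = R·√(Δφ² + q²Δλ²) = 6358·0.09930 = 631 km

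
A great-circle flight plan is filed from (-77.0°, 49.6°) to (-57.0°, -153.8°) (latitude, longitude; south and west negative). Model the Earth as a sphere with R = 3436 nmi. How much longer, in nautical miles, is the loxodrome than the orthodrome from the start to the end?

Great circle: cos σ = sin φ₁ sin φ₂ + cos φ₁ cos φ₂ cos Δλ,  σ = 0.7887 rad → d_gc = 2710.13 nmi
Rhumb line: Δψ = +0.9554, q = Δφ/Δψ = 0.3653, d_rh = R√(Δφ²+q²Δλ²) = 3634.61 nmi
Excess = 3634.61 − 2710.13 = 924.48 ≈ 924 nmi

924 nmi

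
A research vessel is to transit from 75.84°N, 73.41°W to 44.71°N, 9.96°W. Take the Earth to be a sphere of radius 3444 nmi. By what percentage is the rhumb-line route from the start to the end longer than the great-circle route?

Great circle: σ = 0.7077 rad → d_gc = Rσ = 2437.4 nmi
Rhumb: Δφ = -0.5433, Δλ = +1.1074, Δψ = -1.2116, q = Δφ/Δψ = 0.4484 → d_rh = R√(Δφ²+q²Δλ²) = 2535.0 nmi
Excess = (2535.0 − 2437.4) / 2437.4 = 97.6 / 2437.4 = 4.00% ≈ 4.0%

4.0%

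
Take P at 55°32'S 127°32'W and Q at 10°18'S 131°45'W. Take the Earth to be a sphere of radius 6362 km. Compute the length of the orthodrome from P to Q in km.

Haversine: a = sin²(Δφ/2)+cos φ₁ cos φ₂ sin²(Δλ/2) = 0.14864;  σ = 2·atan2(√a,√(1−a))
σ = 45.355° → d = Rσ = 6362·0.79159 = 5036 km

5036 km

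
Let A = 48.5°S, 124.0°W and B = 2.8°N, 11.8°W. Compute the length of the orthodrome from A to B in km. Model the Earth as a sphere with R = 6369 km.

Haversine: a = sin²(Δφ/2)+cos φ₁ cos φ₂ sin²(Δλ/2) = 0.64333;  σ = 2·atan2(√a,√(1−a))
σ = 106.658° → d = Rσ = 6369·1.86153 = 11856 km

11856 km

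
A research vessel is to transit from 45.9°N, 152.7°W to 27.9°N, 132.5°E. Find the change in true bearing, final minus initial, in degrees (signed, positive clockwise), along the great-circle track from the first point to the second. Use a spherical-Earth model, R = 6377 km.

-49.9°

At departure: θ₁ = atan2(sin Δλ cos φ₂, cos φ₁ sin φ₂ − sin φ₁ cos φ₂ cos Δλ) = 280.58°
At arrival: θ₂ = atan2(sin Δλ cos φ₁, −cos φ₂ sin φ₁ + sin φ₂ cos φ₁ cos Δλ) = 230.72°
Δθ = θ₂ − θ₁ = -49.9°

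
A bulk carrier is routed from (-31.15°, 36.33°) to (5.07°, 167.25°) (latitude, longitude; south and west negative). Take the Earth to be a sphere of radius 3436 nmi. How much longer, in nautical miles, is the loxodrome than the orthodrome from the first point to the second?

Great circle: cos σ = sin φ₁ sin φ₂ + cos φ₁ cos φ₂ cos Δλ,  σ = 2.2194 rad → d_gc = 7625.9 nmi
Rhumb line: Δψ = +0.6612, q = Δφ/Δψ = 0.9560, d_rh = R√(Δφ²+q²Δλ²) = 7814.1 nmi
Excess = 7814.1 − 7625.9 = 188.2 ≈ 188 nmi

188 nmi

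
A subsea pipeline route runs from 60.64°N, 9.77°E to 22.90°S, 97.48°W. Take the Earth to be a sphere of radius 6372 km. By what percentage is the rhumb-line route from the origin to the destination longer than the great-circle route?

3.5%

Great circle: σ = 2.0636 rad → d_gc = Rσ = 13149.1 km
Rhumb: Δφ = -1.4580, Δλ = -1.8719, Δψ = -1.7503, q = Δφ/Δψ = 0.8330 → d_rh = R√(Δφ²+q²Δλ²) = 13603.0 km
Excess = (13603.0 − 13149.1) / 13149.1 = 453.9 / 13149.1 = 3.452% ≈ 3.5%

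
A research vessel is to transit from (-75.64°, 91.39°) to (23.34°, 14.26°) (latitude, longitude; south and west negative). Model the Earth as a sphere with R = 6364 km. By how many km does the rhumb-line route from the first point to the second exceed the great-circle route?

339 km

Great circle: cos σ = sin φ₁ sin φ₂ + cos φ₁ cos φ₂ cos Δλ,  σ = 1.9104 rad → d_gc = 12157.6 km
Rhumb line: Δψ = +2.4908, q = Δφ/Δψ = 0.6936, d_rh = R√(Δφ²+q²Δλ²) = 12496.9 km
Excess = 12496.9 − 12157.6 = 339.3 ≈ 339 km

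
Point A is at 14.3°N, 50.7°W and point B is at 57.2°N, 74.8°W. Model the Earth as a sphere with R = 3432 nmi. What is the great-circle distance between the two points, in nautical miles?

2793 nmi

cos σ = sin φ₁ sin φ₂ + cos φ₁ cos φ₂ cos Δλ
      = sin(14.30°)sin(57.20°) + cos(14.30°)cos(57.20°)cos(-24.10°) = 0.6868
σ = 46.624° → d = Rσ = 3432·0.81374 = 2793 nmi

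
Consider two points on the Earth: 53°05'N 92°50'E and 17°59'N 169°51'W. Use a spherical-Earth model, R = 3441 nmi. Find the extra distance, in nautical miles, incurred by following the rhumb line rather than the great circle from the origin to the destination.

258 nmi

Great circle: cos σ = sin φ₁ sin φ₂ + cos φ₁ cos φ₂ cos Δλ,  σ = 1.3958 rad → d_gc = 4803.0 nmi
Rhumb line: Δψ = -0.7781, q = Δφ/Δψ = 0.7873, d_rh = R√(Δφ²+q²Δλ²) = 5061.4 nmi
Excess = 5061.4 − 4803.0 = 258.4 ≈ 258 nmi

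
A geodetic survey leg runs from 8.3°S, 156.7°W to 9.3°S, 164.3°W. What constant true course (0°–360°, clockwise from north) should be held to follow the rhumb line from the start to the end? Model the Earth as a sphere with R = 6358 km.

262.4°

Meridional parts: M(φ₁)=-0.1454, M(φ₂)=-0.1630 → ΔM = -0.0177;  Δλ = -0.1326 rad
tan C = Δλ / ΔM = +7.5104 → C = 262.42°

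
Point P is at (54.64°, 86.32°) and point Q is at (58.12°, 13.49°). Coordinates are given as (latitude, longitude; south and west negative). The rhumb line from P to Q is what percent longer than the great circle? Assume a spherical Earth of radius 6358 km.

Great circle: σ = 0.6717 rad → d_gc = Rσ = 4270.9 km
Rhumb: Δφ = +0.0607, Δλ = -1.2711, Δψ = +0.1098, q = Δφ/Δψ = 0.5532 → d_rh = R√(Δφ²+q²Δλ²) = 4487.6 km
Excess = (4487.6 − 4270.9) / 4270.9 = 216.7 / 4270.9 = 5.07% ≈ 5.1%

5.1%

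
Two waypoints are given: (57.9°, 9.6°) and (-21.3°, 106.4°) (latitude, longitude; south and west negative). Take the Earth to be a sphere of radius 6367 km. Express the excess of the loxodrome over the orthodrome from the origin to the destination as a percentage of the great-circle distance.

2.4%

Great circle: σ = 1.9459 rad → d_gc = Rσ = 12389.3 km
Rhumb: Δφ = -1.3823, Δλ = +1.6895, Δψ = -1.6265, q = Δφ/Δψ = 0.8499 → d_rh = R√(Δφ²+q²Δλ²) = 12689.9 km
Excess = (12689.9 − 12389.3) / 12389.3 = 300.6 / 12389.3 = 2.43% ≈ 2.4%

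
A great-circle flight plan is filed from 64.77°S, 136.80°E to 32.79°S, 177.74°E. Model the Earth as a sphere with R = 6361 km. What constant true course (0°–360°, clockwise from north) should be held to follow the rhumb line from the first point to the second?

38.7°

Δψ = ln[tan(π/4+φ₂/2)/tan(π/4+φ₁/2)] = +0.8906
Δλ = +0.7145 rad (taken the short way round)
course = atan2(Δλ, Δψ) = 38.74°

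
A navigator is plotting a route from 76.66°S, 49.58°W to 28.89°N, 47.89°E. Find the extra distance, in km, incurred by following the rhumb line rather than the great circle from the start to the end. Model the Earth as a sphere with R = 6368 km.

595 km

Great circle: cos σ = sin φ₁ sin φ₂ + cos φ₁ cos φ₂ cos Δλ,  σ = 2.0902 rad → d_gc = 13310.4 km
Rhumb line: Δψ = +2.6731, q = Δφ/Δψ = 0.6892, d_rh = R√(Δφ²+q²Δλ²) = 13905.2 km
Excess = 13905.2 − 13310.4 = 594.8 ≈ 595 km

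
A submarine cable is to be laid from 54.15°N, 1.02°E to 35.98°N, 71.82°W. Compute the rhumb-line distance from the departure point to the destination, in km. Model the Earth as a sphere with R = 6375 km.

Rhumb course C = atan2(Δλ, Δψ) with Δψ = ln[tan(π/4+φ₂/2)/tan(π/4+φ₁/2)] = -0.4548, Δλ = -1.2713 → C = 250.32°
d = R·|Δφ| / |cos C| = 6375·0.31713 / 0.33684 = 6002 km

6002 km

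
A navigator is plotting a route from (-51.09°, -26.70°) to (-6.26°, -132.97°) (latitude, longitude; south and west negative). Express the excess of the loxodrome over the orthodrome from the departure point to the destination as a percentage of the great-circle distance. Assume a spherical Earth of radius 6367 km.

Great circle: σ = 1.6610 rad → d_gc = Rσ = 10575.5 km
Rhumb: Δφ = +0.7824, Δλ = -1.8548, Δψ = +0.9311, q = Δφ/Δψ = 0.8403 → d_rh = R√(Δφ²+q²Δλ²) = 11103.5 km
Excess = (11103.5 − 10575.5) / 10575.5 = 528.0 / 10575.5 = 4.99% ≈ 5.0%

5.0%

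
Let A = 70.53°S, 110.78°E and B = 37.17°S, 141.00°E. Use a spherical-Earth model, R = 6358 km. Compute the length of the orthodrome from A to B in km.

cos σ = sin φ₁ sin φ₂ + cos φ₁ cos φ₂ cos Δλ
      = sin(-70.53°)sin(-37.17°) + cos(-70.53°)cos(-37.17°)cos(30.22°) = 0.7991
σ = 36.952° → d = Rσ = 6358·0.64494 = 4101 km

4101 km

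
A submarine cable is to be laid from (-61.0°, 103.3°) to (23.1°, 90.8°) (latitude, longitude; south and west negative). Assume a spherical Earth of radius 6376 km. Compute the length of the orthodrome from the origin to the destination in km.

9427 km

cos σ = sin φ₁ sin φ₂ + cos φ₁ cos φ₂ cos Δλ
      = sin(-61.00°)sin(23.10°) + cos(-61.00°)cos(23.10°)cos(-12.50°) = 0.0922
σ = 84.709° → d = Rσ = 6376·1.47844 = 9427 km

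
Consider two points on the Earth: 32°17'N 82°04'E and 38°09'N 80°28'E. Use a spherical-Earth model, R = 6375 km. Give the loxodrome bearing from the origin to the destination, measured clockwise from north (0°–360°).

347.4°

Δψ = ln[tan(π/4+φ₂/2)/tan(π/4+φ₁/2)] = +0.1254
Δλ = -0.0279 rad (taken the short way round)
course = atan2(Δλ, Δψ) = 347.45°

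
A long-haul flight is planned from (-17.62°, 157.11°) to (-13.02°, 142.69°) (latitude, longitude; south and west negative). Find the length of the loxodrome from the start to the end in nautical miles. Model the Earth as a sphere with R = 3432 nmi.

Δψ = ln[tan(π/4+φ₂/2)/tan(π/4+φ₁/2)] = +0.0833;  Δφ = +0.0803 rad,  Δλ = -0.2517 rad
q = Δφ/Δψ = 0.9642
d = R·√(Δφ² + q²Δλ²) = 3432·0.25559 = 877 nmi

877 nmi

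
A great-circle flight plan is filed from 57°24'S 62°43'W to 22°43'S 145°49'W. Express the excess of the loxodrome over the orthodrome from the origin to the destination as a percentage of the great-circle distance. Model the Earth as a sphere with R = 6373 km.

Great circle: σ = 1.1755 rad → d_gc = Rσ = 7491.8 km
Rhumb: Δφ = +0.6053, Δλ = -1.4504, Δψ = +0.8223, q = Δφ/Δψ = 0.7362 → d_rh = R√(Δφ²+q²Δλ²) = 7822.2 km
Excess = (7822.2 − 7491.8) / 7491.8 = 330.4 / 7491.8 = 4.41% ≈ 4.4%

4.4%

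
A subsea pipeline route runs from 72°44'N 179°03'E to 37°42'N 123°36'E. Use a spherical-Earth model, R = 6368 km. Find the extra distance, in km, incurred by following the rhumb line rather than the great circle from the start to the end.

137 km

Great circle: cos σ = sin φ₁ sin φ₂ + cos φ₁ cos φ₂ cos Δλ,  σ = 0.7711 rad → d_gc = 4910.2 km
Rhumb line: Δψ = -1.1736, q = Δφ/Δψ = 0.5210, d_rh = R√(Δφ²+q²Δλ²) = 5046.8 km
Excess = 5046.8 − 4910.2 = 136.6 ≈ 137 km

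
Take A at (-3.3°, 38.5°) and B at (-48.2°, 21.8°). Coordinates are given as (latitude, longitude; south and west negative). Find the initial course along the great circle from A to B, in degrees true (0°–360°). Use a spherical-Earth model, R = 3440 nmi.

195.1°

θ = atan2( sin Δλ·cos φ₂ ,  cos φ₁ sin φ₂ − sin φ₁ cos φ₂ cos Δλ )
  = atan2(-0.1915, -0.7075) = 195.15°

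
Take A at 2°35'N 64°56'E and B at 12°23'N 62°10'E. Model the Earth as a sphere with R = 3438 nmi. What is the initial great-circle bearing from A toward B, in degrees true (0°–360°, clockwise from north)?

N = sin Δλ·cos φ₂ = -0.0471;  D = cos φ₁ sin φ₂ − sin φ₁ cos φ₂ cos Δλ = +0.1703
initial course = atan2(N, D) = 344.52°

344.5°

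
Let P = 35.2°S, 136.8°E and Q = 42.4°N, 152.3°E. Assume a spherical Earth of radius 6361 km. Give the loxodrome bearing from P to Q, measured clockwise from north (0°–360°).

10.4°

Meridional parts: M(φ₁)=-0.6571, M(φ₂)=+0.8186 → ΔM = +1.4757;  Δλ = +0.2705 rad
tan C = Δλ / ΔM = +0.1833 → C = 10.39°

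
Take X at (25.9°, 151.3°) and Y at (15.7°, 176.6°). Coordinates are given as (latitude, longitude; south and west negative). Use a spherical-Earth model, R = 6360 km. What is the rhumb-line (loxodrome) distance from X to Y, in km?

2855 km

Rhumb course C = atan2(Δλ, Δψ) with Δψ = ln[tan(π/4+φ₂/2)/tan(π/4+φ₁/2)] = -0.1908, Δλ = +0.4416 → C = 113.36°
d = R·|Δφ| / |cos C| = 6360·0.17802 / 0.39658 = 2855 km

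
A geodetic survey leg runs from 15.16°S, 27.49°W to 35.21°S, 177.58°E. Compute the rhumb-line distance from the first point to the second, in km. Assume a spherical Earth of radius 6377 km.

15649 km

Rhumb course C = atan2(Δλ, Δψ) with Δψ = ln[tan(π/4+φ₂/2)/tan(π/4+φ₁/2)] = -0.3896, Δλ = -2.7040 → C = 261.80°
d = R·|Δφ| / |cos C| = 6377·0.34994 / 0.14260 = 15649 km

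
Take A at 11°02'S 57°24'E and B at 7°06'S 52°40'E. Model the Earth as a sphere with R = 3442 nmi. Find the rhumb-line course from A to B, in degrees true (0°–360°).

310.1°

Δψ = ln[tan(π/4+φ₂/2)/tan(π/4+φ₁/2)] = +0.0695
Δλ = -0.0826 rad (taken the short way round)
course = atan2(Δλ, Δψ) = 310.09°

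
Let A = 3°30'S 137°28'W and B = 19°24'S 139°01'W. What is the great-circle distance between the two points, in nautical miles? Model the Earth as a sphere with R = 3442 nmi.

959 nmi

cos σ = sin φ₁ sin φ₂ + cos φ₁ cos φ₂ cos Δλ
      = sin(-3.50°)sin(-19.40°) + cos(-3.50°)cos(-19.40°)cos(-1.55°) = 0.9614
σ = 15.972° → d = Rσ = 3442·0.27876 = 959 nmi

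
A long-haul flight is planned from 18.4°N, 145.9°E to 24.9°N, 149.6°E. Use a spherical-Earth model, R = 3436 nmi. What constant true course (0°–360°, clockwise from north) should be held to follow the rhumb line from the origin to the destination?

Meridional parts: M(φ₁)=+0.3268, M(φ₂)=+0.4490 → ΔM = +0.1221;  Δλ = +0.0646 rad
tan C = Δλ / ΔM = +0.5287 → C = 27.87°

27.9°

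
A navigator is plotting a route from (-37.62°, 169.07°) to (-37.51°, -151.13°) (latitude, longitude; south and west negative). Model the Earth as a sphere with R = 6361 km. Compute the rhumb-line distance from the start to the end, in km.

Δψ = ln[tan(π/4+φ₂/2)/tan(π/4+φ₁/2)] = +0.0024;  Δφ = +0.0019 rad,  Δλ = +0.6946 rad
q = Δφ/Δψ = 0.7927
d = R·√(Δφ² + q²Δλ²) = 6361·0.55062 = 3502 km

3502 km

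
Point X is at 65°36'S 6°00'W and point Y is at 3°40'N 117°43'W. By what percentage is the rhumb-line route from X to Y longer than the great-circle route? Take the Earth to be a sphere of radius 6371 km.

Great circle: σ = 1.7832 rad → d_gc = Rσ = 11360.6 km
Rhumb: Δφ = +1.2089, Δλ = -1.9498, Δψ = +1.5956, q = Δφ/Δψ = 0.7577 → d_rh = R√(Δφ²+q²Δλ²) = 12161.9 km
Excess = (12161.9 − 11360.6) / 11360.6 = 801.3 / 11360.6 = 7.053% ≈ 7.1%

7.1%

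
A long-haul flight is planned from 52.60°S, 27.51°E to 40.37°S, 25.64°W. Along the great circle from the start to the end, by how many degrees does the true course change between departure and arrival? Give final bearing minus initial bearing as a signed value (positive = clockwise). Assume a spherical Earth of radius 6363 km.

Initial bearing θ₁ = atan2(sin Δλ cos φ₂, cos φ₁ sin φ₂ − sin φ₁ cos φ₂ cos Δλ) = 267.14°
Final bearing θ₂ = (initial bearing from the destination back to the start) + 180° = 307.23°
Δθ = θ₂ − θ₁ = +40.1°

+40.1°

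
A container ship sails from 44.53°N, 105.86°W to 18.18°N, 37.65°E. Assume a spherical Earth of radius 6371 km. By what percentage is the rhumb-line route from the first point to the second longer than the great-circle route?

Great circle: σ = 1.9026 rad → d_gc = Rσ = 12121.3 km
Rhumb: Δφ = -0.4599, Δλ = +2.5047, Δψ = -0.5471, q = Δφ/Δψ = 0.8407 → d_rh = R√(Δφ²+q²Δλ²) = 13731.3 km
Excess = (13731.3 − 12121.3) / 12121.3 = 1610.0 / 12121.3 = 13.28% ≈ 13.3%

13.3%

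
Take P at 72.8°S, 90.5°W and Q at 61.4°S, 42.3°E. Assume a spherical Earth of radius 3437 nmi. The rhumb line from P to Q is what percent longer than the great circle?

23.4%

Great circle: σ = 0.7339 rad → d_gc = Rσ = 2522.6 nmi
Rhumb: Δφ = +0.1990, Δλ = +2.3178, Δψ = +0.5220, q = Δφ/Δψ = 0.3812 → d_rh = R√(Δφ²+q²Δλ²) = 3112.4 nmi
Excess = (3112.4 − 2522.6) / 2522.6 = 589.8 / 2522.6 = 23.38% ≈ 23.4%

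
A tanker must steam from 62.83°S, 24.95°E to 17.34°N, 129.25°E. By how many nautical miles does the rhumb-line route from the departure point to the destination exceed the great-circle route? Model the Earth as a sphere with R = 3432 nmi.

274 nmi

Great circle: cos σ = sin φ₁ sin φ₂ + cos φ₁ cos φ₂ cos Δλ,  σ = 1.9528 rad → d_gc = 6702.1 nmi
Rhumb line: Δψ = +1.7276, q = Δφ/Δψ = 0.8099, d_rh = R√(Δφ²+q²Δλ²) = 6975.9 nmi
Excess = 6975.9 − 6702.1 = 273.8 ≈ 274 nmi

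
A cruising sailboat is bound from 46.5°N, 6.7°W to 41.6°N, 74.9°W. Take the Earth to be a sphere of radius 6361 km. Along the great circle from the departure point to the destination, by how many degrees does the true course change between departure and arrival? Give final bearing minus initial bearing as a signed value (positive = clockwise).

Initial bearing θ₁ = atan2(sin Δλ cos φ₂, cos φ₁ sin φ₂ − sin φ₁ cos φ₂ cos Δλ) = 290.21°
Final bearing θ₂ = (initial bearing from the destination back to the start) + 180° = 239.75°
Δθ = θ₂ − θ₁ = -50.5°

-50.5°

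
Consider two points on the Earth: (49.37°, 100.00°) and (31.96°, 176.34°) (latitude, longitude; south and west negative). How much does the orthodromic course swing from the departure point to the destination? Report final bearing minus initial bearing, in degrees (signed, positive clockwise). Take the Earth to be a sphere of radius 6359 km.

At departure: θ₁ = atan2(sin Δλ cos φ₂, cos φ₁ sin φ₂ − sin φ₁ cos φ₂ cos Δλ) = 76.85°
At arrival: θ₂ = atan2(sin Δλ cos φ₁, −cos φ₂ sin φ₁ + sin φ₂ cos φ₁ cos Δλ) = 131.64°
Δθ = θ₂ − θ₁ = +54.8°

+54.8°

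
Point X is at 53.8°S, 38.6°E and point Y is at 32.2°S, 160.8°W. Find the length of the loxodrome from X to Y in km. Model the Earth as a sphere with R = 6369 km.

13064 km

Rhumb course C = atan2(Δλ, Δψ) with Δψ = ln[tan(π/4+φ₂/2)/tan(π/4+φ₁/2)] = +0.5241, Δλ = +2.8030 → C = 79.41°
d = R·|Δφ| / |cos C| = 6369·0.37699 / 0.18379 = 13064 km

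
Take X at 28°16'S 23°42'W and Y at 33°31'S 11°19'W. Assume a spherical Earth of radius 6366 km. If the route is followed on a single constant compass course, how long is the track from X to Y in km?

1316 km

Rhumb course C = atan2(Δλ, Δψ) with Δψ = ln[tan(π/4+φ₂/2)/tan(π/4+φ₁/2)] = -0.1068, Δλ = +0.2161 → C = 116.30°
d = R·|Δφ| / |cos C| = 6366·0.09163 / 0.44315 = 1316 km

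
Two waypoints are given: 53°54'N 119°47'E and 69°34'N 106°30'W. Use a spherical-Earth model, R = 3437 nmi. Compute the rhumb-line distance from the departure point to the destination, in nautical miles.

Rhumb course C = atan2(Δλ, Δψ) with Δψ = ln[tan(π/4+φ₂/2)/tan(π/4+φ₁/2)] = +0.5923, Δλ = +2.3338 → C = 75.76°
d = R·|Δφ| / |cos C| = 3437·0.27343 / 0.24600 = 3820 nmi

3820 nmi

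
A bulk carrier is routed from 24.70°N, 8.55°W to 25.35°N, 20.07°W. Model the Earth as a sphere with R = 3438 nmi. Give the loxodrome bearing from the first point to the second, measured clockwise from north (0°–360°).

Δψ = ln[tan(π/4+φ₂/2)/tan(π/4+φ₁/2)] = +0.0125
Δλ = -0.2011 rad (taken the short way round)
course = atan2(Δλ, Δψ) = 273.56°

273.6°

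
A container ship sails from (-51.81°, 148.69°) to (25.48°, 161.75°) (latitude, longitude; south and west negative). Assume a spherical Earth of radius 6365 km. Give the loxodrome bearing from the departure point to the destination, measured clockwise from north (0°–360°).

Δψ = ln[tan(π/4+φ₂/2)/tan(π/4+φ₁/2)] = +1.5209
Δλ = +0.2279 rad (taken the short way round)
course = atan2(Δλ, Δψ) = 8.52°

8.5°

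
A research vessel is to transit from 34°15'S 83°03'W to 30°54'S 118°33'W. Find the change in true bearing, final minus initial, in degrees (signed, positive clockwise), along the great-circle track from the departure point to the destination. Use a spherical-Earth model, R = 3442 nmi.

Initial bearing θ₁ = atan2(sin Δλ cos φ₂, cos φ₁ sin φ₂ − sin φ₁ cos φ₂ cos Δλ) = 266.40°
Final bearing θ₂ = (initial bearing from the destination back to the start) + 180° = 285.97°
Δθ = θ₂ − θ₁ = +19.6°

+19.6°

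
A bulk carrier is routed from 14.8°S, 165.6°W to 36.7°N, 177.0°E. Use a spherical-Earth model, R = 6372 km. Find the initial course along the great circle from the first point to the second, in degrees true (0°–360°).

342.8°

N = sin Δλ·cos φ₂ = -0.2398;  D = cos φ₁ sin φ₂ − sin φ₁ cos φ₂ cos Δλ = +0.7732
initial course = atan2(N, D) = 342.77°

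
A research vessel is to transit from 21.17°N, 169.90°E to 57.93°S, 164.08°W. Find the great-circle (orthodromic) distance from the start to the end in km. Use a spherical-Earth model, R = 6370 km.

9118 km

Haversine: a = sin²(Δφ/2)+cos φ₁ cos φ₂ sin²(Δλ/2) = 0.43054;  σ = 2·atan2(√a,√(1−a))
σ = 82.015° → d = Rσ = 6370·1.43144 = 9118 km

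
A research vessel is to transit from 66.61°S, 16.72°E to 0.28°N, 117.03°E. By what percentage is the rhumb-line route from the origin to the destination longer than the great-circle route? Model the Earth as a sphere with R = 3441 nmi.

Great circle: σ = 1.6464 rad → d_gc = Rσ = 5665.3 nmi
Rhumb: Δφ = +1.1675, Δλ = +1.7507, Δψ = +1.5799, q = Δφ/Δψ = 0.7389 → d_rh = R√(Δφ²+q²Δλ²) = 5996.2 nmi
Excess = (5996.2 − 5665.3) / 5665.3 = 330.9 / 5665.3 = 5.84% ≈ 5.8%

5.8%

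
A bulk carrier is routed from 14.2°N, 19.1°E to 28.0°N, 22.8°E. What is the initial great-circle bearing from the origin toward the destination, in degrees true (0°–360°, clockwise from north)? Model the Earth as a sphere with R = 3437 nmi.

θ = atan2( sin Δλ·cos φ₂ ,  cos φ₁ sin φ₂ − sin φ₁ cos φ₂ cos Δλ )
  = atan2(+0.0570, +0.2390) = 13.41°

13.4°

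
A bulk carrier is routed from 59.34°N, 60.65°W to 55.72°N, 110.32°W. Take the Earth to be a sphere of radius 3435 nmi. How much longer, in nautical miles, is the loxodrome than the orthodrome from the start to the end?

Great circle: cos σ = sin φ₁ sin φ₂ + cos φ₁ cos φ₂ cos Δλ,  σ = 0.4586 rad → d_gc = 1575.31 nmi
Rhumb line: Δψ = -0.1178, q = Δφ/Δψ = 0.5363, d_rh = R√(Δφ²+q²Δλ²) = 1611.76 nmi
Excess = 1611.76 − 1575.31 = 36.45 ≈ 36 nmi

36 nmi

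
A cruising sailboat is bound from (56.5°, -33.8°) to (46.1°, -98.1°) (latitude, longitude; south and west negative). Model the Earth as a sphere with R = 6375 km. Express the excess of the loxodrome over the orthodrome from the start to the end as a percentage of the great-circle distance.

3.4%

Great circle: σ = 0.6969 rad → d_gc = Rσ = 4442.8 km
Rhumb: Δφ = -0.1815, Δλ = -1.1222, Δψ = -0.2920, q = Δφ/Δψ = 0.6217 → d_rh = R√(Δφ²+q²Δλ²) = 4595.8 km
Excess = (4595.8 − 4442.8) / 4442.8 = 153.0 / 4442.8 = 3.44% ≈ 3.4%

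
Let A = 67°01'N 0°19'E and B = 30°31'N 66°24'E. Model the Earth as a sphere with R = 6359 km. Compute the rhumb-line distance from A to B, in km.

Δψ = ln[tan(π/4+φ₂/2)/tan(π/4+φ₁/2)] = -1.0333;  Δφ = -0.6370 rad,  Δλ = +1.1534 rad
q = Δφ/Δψ = 0.6165
d = R·√(Δφ² + q²Δλ²) = 6359·0.95469 = 6071 km

6071 km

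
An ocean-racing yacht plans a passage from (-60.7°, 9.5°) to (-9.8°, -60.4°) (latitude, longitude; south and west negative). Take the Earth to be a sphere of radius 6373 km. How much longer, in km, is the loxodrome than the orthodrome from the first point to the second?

206 km

Great circle: cos σ = sin φ₁ sin φ₂ + cos φ₁ cos φ₂ cos Δλ,  σ = 1.2512 rad → d_gc = 7974.0 km
Rhumb line: Δψ = +1.1698, q = Δφ/Δψ = 0.7594, d_rh = R√(Δφ²+q²Δλ²) = 8180.4 km
Excess = 8180.4 − 7974.0 = 206.4 ≈ 206 km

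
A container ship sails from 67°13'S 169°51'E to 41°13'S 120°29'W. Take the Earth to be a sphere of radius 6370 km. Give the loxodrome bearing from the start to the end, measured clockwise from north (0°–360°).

Meridional parts: M(φ₁)=-1.6020, M(φ₂)=-0.7909 → ΔM = +0.8112;  Δλ = +1.2159 rad
tan C = Δλ / ΔM = +1.4990 → C = 56.29°

56.3°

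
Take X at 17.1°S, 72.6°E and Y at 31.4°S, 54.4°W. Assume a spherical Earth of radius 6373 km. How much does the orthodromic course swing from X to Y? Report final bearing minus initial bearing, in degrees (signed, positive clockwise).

At departure: θ₁ = atan2(sin Δλ cos φ₂, cos φ₁ sin φ₂ − sin φ₁ cos φ₂ cos Δλ) = 226.41°
At arrival: θ₂ = atan2(sin Δλ cos φ₁, −cos φ₂ sin φ₁ + sin φ₂ cos φ₁ cos Δλ) = 305.81°
Δθ = θ₂ − θ₁ = +79.4°

+79.4°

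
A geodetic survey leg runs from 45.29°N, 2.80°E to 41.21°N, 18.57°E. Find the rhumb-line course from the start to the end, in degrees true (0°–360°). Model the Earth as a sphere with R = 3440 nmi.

109.6°

Meridional parts: M(φ₁)=+0.8885, M(φ₂)=+0.7907 → ΔM = -0.0978;  Δλ = +0.2752 rad
tan C = Δλ / ΔM = -2.8136 → C = 109.57°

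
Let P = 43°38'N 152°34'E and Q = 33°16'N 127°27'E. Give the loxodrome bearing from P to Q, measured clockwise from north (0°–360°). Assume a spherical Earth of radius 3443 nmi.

Meridional parts: M(φ₁)=+0.8480, M(φ₂)=+0.6163 → ΔM = -0.2317;  Δλ = -0.4384 rad
tan C = Δλ / ΔM = +1.8916 → C = 242.14°

242.1°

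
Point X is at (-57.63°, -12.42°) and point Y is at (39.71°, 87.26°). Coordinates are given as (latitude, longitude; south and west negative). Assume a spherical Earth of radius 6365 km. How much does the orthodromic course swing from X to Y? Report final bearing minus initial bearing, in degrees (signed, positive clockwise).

Initial bearing θ₁ = atan2(sin Δλ cos φ₂, cos φ₁ sin φ₂ − sin φ₁ cos φ₂ cos Δλ) = 72.93°
Final bearing θ₂ = (initial bearing from the destination back to the start) + 180° = 41.71°
Δθ = θ₂ − θ₁ = -31.2°

-31.2°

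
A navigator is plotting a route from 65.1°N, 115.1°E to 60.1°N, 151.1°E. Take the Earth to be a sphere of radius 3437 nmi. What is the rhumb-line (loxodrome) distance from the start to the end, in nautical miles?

Δψ = ln[tan(π/4+φ₂/2)/tan(π/4+φ₁/2)] = -0.1901;  Δφ = -0.0873 rad,  Δλ = +0.6283 rad
q = Δφ/Δψ = 0.4590
d = R·√(Δφ² + q²Δλ²) = 3437·0.30129 = 1036 nmi

1036 nmi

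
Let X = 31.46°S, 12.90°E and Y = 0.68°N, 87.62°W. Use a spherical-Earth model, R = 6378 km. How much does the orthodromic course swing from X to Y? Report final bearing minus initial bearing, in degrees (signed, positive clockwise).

Initial bearing θ₁ = atan2(sin Δλ cos φ₂, cos φ₁ sin φ₂ − sin φ₁ cos φ₂ cos Δλ) = 265.05°
Final bearing θ₂ = (initial bearing from the destination back to the start) + 180° = 301.80°
Δθ = θ₂ − θ₁ = +36.8°

+36.8°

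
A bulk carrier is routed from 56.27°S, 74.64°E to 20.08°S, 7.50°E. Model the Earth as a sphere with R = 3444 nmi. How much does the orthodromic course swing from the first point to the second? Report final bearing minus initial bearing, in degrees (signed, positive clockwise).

At departure: θ₁ = atan2(sin Δλ cos φ₂, cos φ₁ sin φ₂ − sin φ₁ cos φ₂ cos Δλ) = 277.43°
At arrival: θ₂ = atan2(sin Δλ cos φ₁, −cos φ₂ sin φ₁ + sin φ₂ cos φ₁ cos Δλ) = 324.11°
Δθ = θ₂ − θ₁ = +46.7°

+46.7°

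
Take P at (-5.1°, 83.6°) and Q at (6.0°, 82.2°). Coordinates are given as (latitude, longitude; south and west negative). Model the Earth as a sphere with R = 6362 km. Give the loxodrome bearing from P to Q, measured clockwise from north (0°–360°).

Δψ = ln[tan(π/4+φ₂/2)/tan(π/4+φ₁/2)] = +0.1940
Δλ = -0.0244 rad (taken the short way round)
course = atan2(Δλ, Δψ) = 352.82°

352.8°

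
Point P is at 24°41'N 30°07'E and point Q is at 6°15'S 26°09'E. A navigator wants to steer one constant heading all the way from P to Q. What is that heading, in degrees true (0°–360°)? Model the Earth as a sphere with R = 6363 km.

Meridional parts: M(φ₁)=+0.4448, M(φ₂)=-0.1093 → ΔM = -0.5541;  Δλ = -0.0692 rad
tan C = Δλ / ΔM = +0.1249 → C = 187.12°

187.1°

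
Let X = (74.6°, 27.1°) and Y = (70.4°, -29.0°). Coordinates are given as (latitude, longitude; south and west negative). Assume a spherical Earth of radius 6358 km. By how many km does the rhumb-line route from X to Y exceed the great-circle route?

Great circle: cos σ = sin φ₁ sin φ₂ + cos φ₁ cos φ₂ cos Δλ,  σ = 0.2911 rad → d_gc = 1851.1 km
Rhumb line: Δψ = -0.2449, q = Δφ/Δψ = 0.2993, d_rh = R√(Δφ²+q²Δλ²) = 1920.5 km
Excess = 1920.5 − 1851.1 = 69.4 ≈ 69 km

69 km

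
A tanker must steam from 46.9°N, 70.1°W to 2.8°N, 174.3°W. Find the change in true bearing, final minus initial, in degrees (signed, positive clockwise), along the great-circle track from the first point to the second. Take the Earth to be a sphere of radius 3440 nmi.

Initial bearing θ₁ = atan2(sin Δλ cos φ₂, cos φ₁ sin φ₂ − sin φ₁ cos φ₂ cos Δλ) = 282.37°
Final bearing θ₂ = (initial bearing from the destination back to the start) + 180° = 221.93°
Δθ = θ₂ − θ₁ = -60.4°

-60.4°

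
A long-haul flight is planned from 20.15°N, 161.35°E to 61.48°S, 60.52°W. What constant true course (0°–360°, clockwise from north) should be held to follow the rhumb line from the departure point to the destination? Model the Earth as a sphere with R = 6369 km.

125.6°

Δψ = ln[tan(π/4+φ₂/2)/tan(π/4+φ₁/2)] = -1.7290
Δλ = +2.4108 rad (taken the short way round)
course = atan2(Δλ, Δψ) = 125.65°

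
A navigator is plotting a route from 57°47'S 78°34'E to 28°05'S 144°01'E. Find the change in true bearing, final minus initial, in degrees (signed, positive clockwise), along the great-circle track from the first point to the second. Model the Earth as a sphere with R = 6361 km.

-48.7°

At departure: θ₁ = atan2(sin Δλ cos φ₂, cos φ₁ sin φ₂ − sin φ₁ cos φ₂ cos Δλ) = 85.78°
At arrival: θ₂ = atan2(sin Δλ cos φ₁, −cos φ₂ sin φ₁ + sin φ₂ cos φ₁ cos Δλ) = 37.06°
Δθ = θ₂ − θ₁ = -48.7°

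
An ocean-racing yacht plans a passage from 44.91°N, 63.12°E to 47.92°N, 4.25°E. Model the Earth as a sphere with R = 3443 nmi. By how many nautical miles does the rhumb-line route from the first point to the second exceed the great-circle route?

59 nmi

Great circle: cos σ = sin φ₁ sin φ₂ + cos φ₁ cos φ₂ cos Δλ,  σ = 0.6929 rad → d_gc = 2385.8 nmi
Rhumb line: Δψ = +0.0762, q = Δφ/Δψ = 0.6892, d_rh = R√(Δφ²+q²Δλ²) = 2444.7 nmi
Excess = 2444.7 − 2385.8 = 58.9 ≈ 59 nmi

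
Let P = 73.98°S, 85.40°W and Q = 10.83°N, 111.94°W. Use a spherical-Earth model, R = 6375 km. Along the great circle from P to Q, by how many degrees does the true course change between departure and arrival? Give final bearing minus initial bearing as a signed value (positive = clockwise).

Initial bearing θ₁ = atan2(sin Δλ cos φ₂, cos φ₁ sin φ₂ − sin φ₁ cos φ₂ cos Δλ) = 333.91°
Final bearing θ₂ = (initial bearing from the destination back to the start) + 180° = 352.90°
Δθ = θ₂ − θ₁ = +19.0°

+19.0°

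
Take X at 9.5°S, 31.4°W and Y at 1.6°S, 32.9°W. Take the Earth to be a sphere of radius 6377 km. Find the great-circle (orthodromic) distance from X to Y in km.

Haversine: a = sin²(Δφ/2)+cos φ₁ cos φ₂ sin²(Δλ/2) = 0.00491;  σ = 2·atan2(√a,√(1−a))
σ = 8.040° → d = Rσ = 6377·0.14032 = 895 km

895 km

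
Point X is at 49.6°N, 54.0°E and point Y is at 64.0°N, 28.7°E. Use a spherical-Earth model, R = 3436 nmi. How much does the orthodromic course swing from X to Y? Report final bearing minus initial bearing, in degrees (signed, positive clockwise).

Initial bearing θ₁ = atan2(sin Δλ cos φ₂, cos φ₁ sin φ₂ − sin φ₁ cos φ₂ cos Δλ) = 326.28°
Final bearing θ₂ = (initial bearing from the destination back to the start) + 180° = 304.84°
Δθ = θ₂ − θ₁ = -21.4°

-21.4°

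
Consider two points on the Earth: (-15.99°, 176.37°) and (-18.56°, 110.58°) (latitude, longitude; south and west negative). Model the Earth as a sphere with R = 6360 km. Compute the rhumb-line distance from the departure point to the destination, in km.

Δψ = ln[tan(π/4+φ₂/2)/tan(π/4+φ₁/2)] = -0.0470;  Δφ = -0.0449 rad,  Δλ = -1.1483 rad
q = Δφ/Δψ = 0.9548
d = R·√(Δφ² + q²Δλ²) = 6360·1.09726 = 6979 km

6979 km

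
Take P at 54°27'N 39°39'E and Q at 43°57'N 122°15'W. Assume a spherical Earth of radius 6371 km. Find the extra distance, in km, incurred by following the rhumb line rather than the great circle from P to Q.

2820 km

Great circle: cos σ = sin φ₁ sin φ₂ + cos φ₁ cos φ₂ cos Δλ,  σ = 1.4032 rad → d_gc = 8939.9 km
Rhumb line: Δψ = -0.2819, q = Δφ/Δψ = 0.6500, d_rh = R√(Δφ²+q²Δλ²) = 11760.3 km
Excess = 11760.3 − 8939.9 = 2820.4 ≈ 2820 km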